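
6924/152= 45 + 21/38 = 45.55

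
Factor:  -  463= - 463^1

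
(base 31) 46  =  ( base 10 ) 130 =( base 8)202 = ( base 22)5k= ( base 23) 5F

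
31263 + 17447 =48710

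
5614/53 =105 + 49/53 = 105.92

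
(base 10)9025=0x2341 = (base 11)6865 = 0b10001101000001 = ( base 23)H19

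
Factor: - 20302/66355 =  -2^1* 5^( - 1)*23^( - 1)*577^ ( - 1 )*10151^1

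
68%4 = 0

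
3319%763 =267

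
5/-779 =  - 5/779= - 0.01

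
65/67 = 65/67= 0.97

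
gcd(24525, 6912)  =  9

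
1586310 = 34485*46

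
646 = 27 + 619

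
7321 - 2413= 4908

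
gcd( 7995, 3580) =5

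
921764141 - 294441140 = 627323001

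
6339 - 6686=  - 347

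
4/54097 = 4/54097 =0.00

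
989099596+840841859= 1829941455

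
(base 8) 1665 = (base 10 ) 949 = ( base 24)1FD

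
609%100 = 9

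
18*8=144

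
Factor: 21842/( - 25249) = -2^1*7^(  -  1 )*67^1*163^1 * 3607^(-1) 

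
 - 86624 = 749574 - 836198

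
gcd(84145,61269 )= 1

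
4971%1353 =912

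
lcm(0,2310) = 0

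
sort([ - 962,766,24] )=[-962, 24,766]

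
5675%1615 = 830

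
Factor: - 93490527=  - 3^1*13^1*37^1* 67^1*967^1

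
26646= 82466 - 55820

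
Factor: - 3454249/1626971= - 1626971^( - 1)*3454249^1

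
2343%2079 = 264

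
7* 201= 1407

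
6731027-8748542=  - 2017515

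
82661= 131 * 631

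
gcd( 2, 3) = 1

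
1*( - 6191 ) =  - 6191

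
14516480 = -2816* ( - 5155)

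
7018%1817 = 1567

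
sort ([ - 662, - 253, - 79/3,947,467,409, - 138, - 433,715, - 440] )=[-662 , - 440, - 433, - 253,-138,  -  79/3,  409,467,715,  947]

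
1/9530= 1/9530 = 0.00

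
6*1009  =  6054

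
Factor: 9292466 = 2^1 * 4646233^1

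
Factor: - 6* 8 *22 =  - 2^5*3^1*11^1 = - 1056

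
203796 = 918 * 222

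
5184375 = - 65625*( - 79)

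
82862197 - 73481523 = 9380674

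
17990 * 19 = 341810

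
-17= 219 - 236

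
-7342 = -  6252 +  - 1090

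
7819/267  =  7819/267 = 29.28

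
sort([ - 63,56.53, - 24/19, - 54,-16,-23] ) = [ - 63, - 54, - 23,- 16,  -  24/19, 56.53]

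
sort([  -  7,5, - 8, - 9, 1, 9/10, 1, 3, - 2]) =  [ - 9, - 8, - 7, - 2, 9/10 , 1, 1, 3 , 5]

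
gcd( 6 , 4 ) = 2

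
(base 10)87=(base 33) 2L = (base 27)36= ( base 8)127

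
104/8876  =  26/2219 =0.01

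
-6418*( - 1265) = 8118770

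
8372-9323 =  - 951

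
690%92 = 46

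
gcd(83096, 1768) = 1768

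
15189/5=3037+4/5 = 3037.80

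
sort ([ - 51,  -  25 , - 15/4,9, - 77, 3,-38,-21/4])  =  [ - 77, - 51,-38, - 25,-21/4,-15/4, 3, 9 ] 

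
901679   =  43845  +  857834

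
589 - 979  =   - 390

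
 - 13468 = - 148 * 91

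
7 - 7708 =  - 7701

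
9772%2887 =1111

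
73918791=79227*933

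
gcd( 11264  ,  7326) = 22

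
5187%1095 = 807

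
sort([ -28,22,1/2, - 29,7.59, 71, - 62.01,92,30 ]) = [ - 62.01, - 29, - 28 , 1/2, 7.59, 22,30,71, 92]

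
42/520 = 21/260=0.08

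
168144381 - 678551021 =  - 510406640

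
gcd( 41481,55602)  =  9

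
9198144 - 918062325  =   - 908864181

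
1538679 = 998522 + 540157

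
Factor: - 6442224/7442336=-402639/465146 = - 2^( - 1)*3^1*11^( - 1)*21143^(-1)*134213^1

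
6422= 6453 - 31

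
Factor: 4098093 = 3^1*1366031^1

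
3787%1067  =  586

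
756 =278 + 478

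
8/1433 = 8/1433 = 0.01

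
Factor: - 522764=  - 2^2*11^1*109^2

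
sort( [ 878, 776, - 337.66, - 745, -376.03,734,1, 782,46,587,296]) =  [-745, - 376.03,  -  337.66, 1, 46, 296,587,734,776,782, 878]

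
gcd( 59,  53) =1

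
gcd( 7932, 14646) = 6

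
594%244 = 106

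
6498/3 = 2166 = 2166.00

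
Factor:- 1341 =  - 3^2*149^1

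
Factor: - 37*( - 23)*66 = 2^1*3^1*11^1 * 23^1*37^1 =56166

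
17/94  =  17/94  =  0.18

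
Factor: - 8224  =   - 2^5*257^1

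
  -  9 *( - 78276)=704484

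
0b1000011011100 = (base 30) 4nq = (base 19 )bi3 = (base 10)4316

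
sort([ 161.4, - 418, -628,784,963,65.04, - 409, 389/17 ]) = [ - 628, - 418,-409,389/17, 65.04,161.4 , 784, 963]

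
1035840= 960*1079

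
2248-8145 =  - 5897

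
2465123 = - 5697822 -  - 8162945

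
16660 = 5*3332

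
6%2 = 0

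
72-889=-817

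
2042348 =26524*77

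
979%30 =19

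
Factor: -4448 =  - 2^5*139^1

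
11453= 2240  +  9213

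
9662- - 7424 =17086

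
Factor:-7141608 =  - 2^3*3^4*103^1*107^1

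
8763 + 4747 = 13510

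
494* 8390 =4144660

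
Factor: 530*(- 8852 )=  - 2^3*5^1 * 53^1*2213^1= - 4691560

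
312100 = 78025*4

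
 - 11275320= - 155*72744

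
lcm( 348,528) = 15312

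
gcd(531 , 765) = 9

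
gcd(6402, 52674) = 6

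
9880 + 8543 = 18423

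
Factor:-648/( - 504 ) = 3^2*7^(- 1) = 9/7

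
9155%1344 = 1091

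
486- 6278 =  - 5792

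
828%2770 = 828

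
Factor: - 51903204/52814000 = -2^( - 2 )*3^1*5^ ( - 3)*26407^(  -  1 ) * 4325267^1=- 12975801/13203500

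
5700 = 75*76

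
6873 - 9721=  - 2848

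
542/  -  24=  - 271/12 = - 22.58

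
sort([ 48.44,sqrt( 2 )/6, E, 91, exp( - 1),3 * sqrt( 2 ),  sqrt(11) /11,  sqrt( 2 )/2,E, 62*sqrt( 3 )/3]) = [sqrt(2 )/6,sqrt(11 )/11, exp( - 1),  sqrt(2 )/2, E, E, 3*sqrt(2),62*sqrt(3)/3, 48.44,91]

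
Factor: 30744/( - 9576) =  -19^( - 1 )*61^1 = -61/19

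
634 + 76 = 710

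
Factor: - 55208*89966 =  - 2^4 * 67^1*103^1*44983^1  =  - 4966842928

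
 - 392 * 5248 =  - 2057216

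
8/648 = 1/81 = 0.01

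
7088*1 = 7088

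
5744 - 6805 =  - 1061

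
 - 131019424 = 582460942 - 713480366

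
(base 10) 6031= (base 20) F1B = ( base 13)298C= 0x178f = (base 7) 23404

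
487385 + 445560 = 932945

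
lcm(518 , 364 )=13468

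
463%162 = 139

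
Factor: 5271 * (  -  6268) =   -  2^2*3^1*7^1*251^1*1567^1 = -33038628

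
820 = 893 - 73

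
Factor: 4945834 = 2^1 * 29^1 * 269^1*317^1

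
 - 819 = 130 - 949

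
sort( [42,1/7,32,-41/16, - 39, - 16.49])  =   [ - 39, - 16.49, - 41/16,1/7,32,42]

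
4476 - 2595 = 1881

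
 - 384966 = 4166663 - 4551629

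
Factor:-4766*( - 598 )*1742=2^3 * 13^2*23^1*67^1 * 2383^1 =4964818456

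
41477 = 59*703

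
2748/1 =2748= 2748.00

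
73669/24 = 73669/24  =  3069.54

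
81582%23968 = 9678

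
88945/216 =88945/216= 411.78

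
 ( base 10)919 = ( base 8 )1627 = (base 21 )21G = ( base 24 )1e7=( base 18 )2F1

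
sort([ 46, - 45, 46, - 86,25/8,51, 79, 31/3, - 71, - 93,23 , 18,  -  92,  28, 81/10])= [ - 93,-92,  -  86,-71,-45, 25/8, 81/10 , 31/3, 18, 23,28, 46,46, 51,79]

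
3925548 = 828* 4741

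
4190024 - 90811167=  - 86621143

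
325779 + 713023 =1038802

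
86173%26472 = 6757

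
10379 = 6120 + 4259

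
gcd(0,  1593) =1593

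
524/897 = 524/897 = 0.58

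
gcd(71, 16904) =1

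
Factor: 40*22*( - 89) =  - 78320 = - 2^4*5^1  *11^1 * 89^1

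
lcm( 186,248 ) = 744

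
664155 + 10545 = 674700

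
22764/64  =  5691/16 = 355.69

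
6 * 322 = 1932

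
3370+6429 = 9799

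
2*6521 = 13042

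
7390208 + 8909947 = 16300155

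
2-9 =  - 7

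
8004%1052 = 640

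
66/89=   66/89=0.74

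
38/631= 38/631 = 0.06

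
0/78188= 0 = 0.00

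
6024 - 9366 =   -  3342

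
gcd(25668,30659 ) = 713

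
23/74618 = 23/74618 = 0.00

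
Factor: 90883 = 13^1*6991^1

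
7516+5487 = 13003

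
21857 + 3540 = 25397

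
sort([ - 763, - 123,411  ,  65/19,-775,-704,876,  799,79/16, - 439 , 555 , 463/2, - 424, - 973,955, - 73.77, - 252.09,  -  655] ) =[-973, - 775, - 763, - 704,-655, - 439, - 424,-252.09,- 123,  -  73.77,65/19, 79/16, 463/2,411,555, 799,876,955 ] 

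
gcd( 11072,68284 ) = 4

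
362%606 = 362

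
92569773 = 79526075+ 13043698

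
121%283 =121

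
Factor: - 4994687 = -139^1*35933^1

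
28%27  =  1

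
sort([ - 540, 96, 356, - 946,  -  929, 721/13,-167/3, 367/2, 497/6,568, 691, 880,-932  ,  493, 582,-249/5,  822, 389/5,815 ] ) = [-946 ,-932, - 929 , - 540,-167/3, -249/5, 721/13,389/5, 497/6, 96, 367/2, 356,493, 568, 582,691, 815, 822, 880 ] 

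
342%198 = 144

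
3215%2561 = 654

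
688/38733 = 688/38733  =  0.02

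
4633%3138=1495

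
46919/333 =46919/333 = 140.90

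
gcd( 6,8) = 2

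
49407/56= 882 + 15/56 = 882.27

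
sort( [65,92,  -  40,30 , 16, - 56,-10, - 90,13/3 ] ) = [-90, - 56, - 40,-10,13/3,16 , 30,  65,92]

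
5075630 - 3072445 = 2003185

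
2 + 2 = 4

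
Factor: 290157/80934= 2^(-1)*47^( -1 )*337^1 =337/94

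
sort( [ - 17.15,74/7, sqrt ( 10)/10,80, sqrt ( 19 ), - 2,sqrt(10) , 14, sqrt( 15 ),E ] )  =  [ - 17.15, - 2,sqrt (10)/10,E, sqrt(10),sqrt(15 ),  sqrt( 19),  74/7,14, 80 ]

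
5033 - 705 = 4328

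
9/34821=1/3869 = 0.00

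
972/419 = 2 + 134/419 = 2.32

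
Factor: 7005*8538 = 59808690=2^1*3^2*5^1*467^1*1423^1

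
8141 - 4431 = 3710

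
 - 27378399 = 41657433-69035832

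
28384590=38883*730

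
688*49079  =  33766352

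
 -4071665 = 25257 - 4096922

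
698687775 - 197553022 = 501134753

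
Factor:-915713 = -37^1*24749^1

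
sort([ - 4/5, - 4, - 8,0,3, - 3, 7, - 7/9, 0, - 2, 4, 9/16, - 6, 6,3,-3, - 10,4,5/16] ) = [ - 10,-8, - 6, - 4, - 3, - 3, - 2, - 4/5, - 7/9,0,0,5/16,  9/16,3, 3,4,4,6, 7 ] 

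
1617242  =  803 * 2014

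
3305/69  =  3305/69=47.90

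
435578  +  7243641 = 7679219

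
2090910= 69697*30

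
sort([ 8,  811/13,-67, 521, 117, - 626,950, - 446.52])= [ - 626, -446.52, - 67,8,811/13, 117, 521,950]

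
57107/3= 19035 + 2/3 = 19035.67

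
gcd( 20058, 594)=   6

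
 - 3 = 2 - 5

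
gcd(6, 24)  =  6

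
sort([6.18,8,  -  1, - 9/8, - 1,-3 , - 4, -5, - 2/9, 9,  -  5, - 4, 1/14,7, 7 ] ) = [ - 5 , - 5, - 4, - 4, - 3, - 9/8, - 1,-1, - 2/9,1/14,6.18, 7, 7, 8, 9]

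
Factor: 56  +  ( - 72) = - 16  =  - 2^4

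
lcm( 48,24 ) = 48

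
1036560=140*7404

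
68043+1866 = 69909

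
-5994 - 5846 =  - 11840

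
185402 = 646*287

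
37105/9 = 37105/9= 4122.78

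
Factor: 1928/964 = 2 = 2^1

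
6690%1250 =440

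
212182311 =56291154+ 155891157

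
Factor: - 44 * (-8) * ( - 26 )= -2^6*11^1*13^1 = -  9152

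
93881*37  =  3473597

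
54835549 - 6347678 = 48487871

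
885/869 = 885/869  =  1.02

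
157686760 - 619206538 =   -  461519778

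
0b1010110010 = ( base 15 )310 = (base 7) 2004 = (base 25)12F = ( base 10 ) 690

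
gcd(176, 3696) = 176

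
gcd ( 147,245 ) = 49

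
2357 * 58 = 136706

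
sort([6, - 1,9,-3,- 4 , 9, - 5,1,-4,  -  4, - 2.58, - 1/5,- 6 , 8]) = [ - 6, - 5,-4, - 4, - 4, -3, - 2.58,-1, - 1/5, 1, 6,8 , 9,9]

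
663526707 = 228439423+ 435087284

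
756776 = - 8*( -94597)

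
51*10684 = 544884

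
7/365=7/365= 0.02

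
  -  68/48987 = -68/48987 = - 0.00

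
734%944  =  734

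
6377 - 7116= - 739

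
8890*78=693420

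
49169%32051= 17118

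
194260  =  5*38852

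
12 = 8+4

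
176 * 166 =29216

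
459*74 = 33966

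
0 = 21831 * 0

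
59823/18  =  6647/2 = 3323.50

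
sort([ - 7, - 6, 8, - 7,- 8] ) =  [ - 8,-7, - 7, - 6,  8 ] 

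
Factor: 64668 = 2^2*3^1*17^1*317^1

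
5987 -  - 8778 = 14765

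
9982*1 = 9982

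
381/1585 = 381/1585  =  0.24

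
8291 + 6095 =14386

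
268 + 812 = 1080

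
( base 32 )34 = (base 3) 10201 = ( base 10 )100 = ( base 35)2u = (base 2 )1100100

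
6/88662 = 1/14777 = 0.00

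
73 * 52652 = 3843596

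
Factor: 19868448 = 2^5 *3^1*  67^1 *3089^1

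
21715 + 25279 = 46994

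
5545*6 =33270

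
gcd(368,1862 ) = 2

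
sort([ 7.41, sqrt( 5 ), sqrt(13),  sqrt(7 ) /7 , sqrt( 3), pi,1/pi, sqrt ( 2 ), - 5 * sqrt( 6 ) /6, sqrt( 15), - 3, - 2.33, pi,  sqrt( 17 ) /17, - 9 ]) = [ - 9, - 3 , - 2.33,- 5*sqrt(6)/6,sqrt( 17 ) /17,  1/pi, sqrt( 7 )/7,  sqrt( 2) , sqrt(3), sqrt( 5), pi, pi, sqrt( 13 ), sqrt( 15),7.41] 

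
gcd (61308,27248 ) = 6812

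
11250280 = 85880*131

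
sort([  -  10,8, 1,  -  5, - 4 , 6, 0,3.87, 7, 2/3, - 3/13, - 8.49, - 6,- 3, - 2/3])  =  [ - 10, -8.49,-6, - 5, - 4, - 3, - 2/3,  -  3/13,0,2/3, 1, 3.87,6, 7,8 ] 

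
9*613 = 5517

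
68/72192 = 17/18048 = 0.00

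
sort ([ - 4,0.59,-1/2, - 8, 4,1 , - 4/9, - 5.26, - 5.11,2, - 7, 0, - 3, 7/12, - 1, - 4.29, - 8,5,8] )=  [ - 8, -8, - 7, - 5.26 ,-5.11, - 4.29, - 4, - 3,-1, - 1/2,- 4/9,0, 7/12,0.59,1, 2,  4 , 5,  8]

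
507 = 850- 343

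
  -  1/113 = -1+112/113= - 0.01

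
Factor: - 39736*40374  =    -  1604301264 = - 2^4*3^2 * 2243^1*4967^1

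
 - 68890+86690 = 17800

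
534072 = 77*6936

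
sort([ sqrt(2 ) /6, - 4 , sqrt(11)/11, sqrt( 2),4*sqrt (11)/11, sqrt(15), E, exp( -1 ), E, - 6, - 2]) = [ - 6,  -  4, - 2,sqrt(2 )/6, sqrt(11)/11,exp( - 1) , 4*sqrt(11)/11,sqrt(2),E, E, sqrt(15 )]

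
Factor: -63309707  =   - 67^1*109^1*8669^1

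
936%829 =107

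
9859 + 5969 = 15828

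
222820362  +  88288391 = 311108753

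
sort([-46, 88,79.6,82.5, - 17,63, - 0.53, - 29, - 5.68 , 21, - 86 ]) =[ - 86, - 46, - 29, - 17, - 5.68, - 0.53, 21, 63,  79.6 , 82.5, 88 ] 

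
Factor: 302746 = 2^1*19^1*31^1* 257^1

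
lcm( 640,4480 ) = 4480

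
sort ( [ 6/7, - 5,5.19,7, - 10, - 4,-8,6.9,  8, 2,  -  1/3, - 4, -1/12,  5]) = [ - 10, - 8, - 5, - 4,  -  4, - 1/3,-1/12,6/7, 2, 5, 5.19,6.9, 7, 8]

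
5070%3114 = 1956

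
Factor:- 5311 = -47^1 *113^1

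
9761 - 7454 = 2307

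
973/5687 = 973/5687 = 0.17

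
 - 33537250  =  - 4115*8150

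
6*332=1992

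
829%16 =13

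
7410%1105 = 780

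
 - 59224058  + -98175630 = -157399688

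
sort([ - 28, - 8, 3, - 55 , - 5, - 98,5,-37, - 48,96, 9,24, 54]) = [ - 98, - 55, - 48,-37, - 28, - 8 , - 5,3, 5, 9, 24 , 54,96]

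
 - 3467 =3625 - 7092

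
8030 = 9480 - 1450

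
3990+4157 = 8147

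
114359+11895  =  126254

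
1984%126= 94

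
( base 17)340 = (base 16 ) 3a7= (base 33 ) sb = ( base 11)780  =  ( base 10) 935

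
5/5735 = 1/1147 = 0.00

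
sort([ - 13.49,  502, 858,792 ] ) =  [ - 13.49,502, 792,858]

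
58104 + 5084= 63188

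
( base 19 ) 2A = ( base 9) 53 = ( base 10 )48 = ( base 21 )26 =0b110000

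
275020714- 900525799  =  -625505085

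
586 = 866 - 280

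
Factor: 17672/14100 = 94/75 = 2^1*3^(-1)*5^ ( - 2 )*47^1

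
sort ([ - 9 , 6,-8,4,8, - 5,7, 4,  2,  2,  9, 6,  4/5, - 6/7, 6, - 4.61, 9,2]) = [ - 9, - 8, - 5, - 4.61, - 6/7, 4/5,2,2,2,4, 4,6 , 6, 6 , 7, 8,  9, 9] 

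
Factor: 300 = 2^2 * 3^1*5^2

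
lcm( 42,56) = 168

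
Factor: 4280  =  2^3*5^1*107^1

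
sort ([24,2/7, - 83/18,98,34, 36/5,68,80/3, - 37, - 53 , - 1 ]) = [ - 53, -37, - 83/18 , - 1, 2/7,36/5,24,  80/3,34, 68,98 ] 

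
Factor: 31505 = 5^1*6301^1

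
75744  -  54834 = 20910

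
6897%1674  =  201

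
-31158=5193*( - 6) 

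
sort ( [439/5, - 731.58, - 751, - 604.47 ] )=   [-751, - 731.58,-604.47,439/5]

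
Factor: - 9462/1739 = - 2^1*3^1 *19^1*37^( - 1)*47^( - 1 )*83^1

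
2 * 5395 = 10790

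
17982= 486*37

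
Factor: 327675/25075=3^1*59^( - 1 )*257^1 = 771/59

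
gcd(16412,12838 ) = 2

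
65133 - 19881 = 45252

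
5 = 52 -47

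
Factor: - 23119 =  - 61^1*379^1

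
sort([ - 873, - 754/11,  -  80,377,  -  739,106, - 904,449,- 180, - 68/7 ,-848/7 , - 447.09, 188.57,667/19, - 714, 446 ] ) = [ - 904,- 873, - 739, -714,- 447.09,-180,-848/7,-80,  -  754/11,-68/7,667/19,106, 188.57,377  ,  446 , 449 ]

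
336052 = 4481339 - 4145287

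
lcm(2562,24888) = 174216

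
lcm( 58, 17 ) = 986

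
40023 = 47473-7450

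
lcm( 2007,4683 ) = 14049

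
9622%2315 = 362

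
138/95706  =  23/15951 = 0.00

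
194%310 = 194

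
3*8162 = 24486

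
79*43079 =3403241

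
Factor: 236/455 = 2^2* 5^( - 1 )*7^( - 1) * 13^( - 1)* 59^1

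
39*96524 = 3764436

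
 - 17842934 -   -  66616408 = 48773474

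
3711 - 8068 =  - 4357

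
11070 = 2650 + 8420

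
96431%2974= 1263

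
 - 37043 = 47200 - 84243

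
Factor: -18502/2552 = -29/4 = - 2^(-2)*29^1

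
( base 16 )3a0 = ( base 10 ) 928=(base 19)2AG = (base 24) 1eg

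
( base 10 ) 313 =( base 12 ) 221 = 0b100111001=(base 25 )cd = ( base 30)AD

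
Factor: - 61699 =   -  11^1*71^1*79^1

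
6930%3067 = 796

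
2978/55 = 2978/55  =  54.15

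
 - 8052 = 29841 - 37893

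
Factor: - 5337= - 3^2*593^1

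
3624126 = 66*54911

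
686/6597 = 686/6597 = 0.10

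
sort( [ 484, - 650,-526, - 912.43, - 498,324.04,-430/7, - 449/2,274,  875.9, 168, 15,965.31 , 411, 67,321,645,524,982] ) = [ - 912.43, - 650,  -  526, - 498, - 449/2,-430/7,15 , 67,168, 274, 321 , 324.04,411,484, 524,645,875.9,965.31, 982]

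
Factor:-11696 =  - 2^4 * 17^1*43^1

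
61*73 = 4453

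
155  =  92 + 63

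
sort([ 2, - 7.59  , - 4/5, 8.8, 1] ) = [ - 7.59, - 4/5,1, 2, 8.8]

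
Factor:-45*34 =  - 1530= - 2^1 * 3^2*5^1*17^1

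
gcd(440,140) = 20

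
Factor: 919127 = 11^1 * 83557^1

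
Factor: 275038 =2^1*137519^1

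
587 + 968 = 1555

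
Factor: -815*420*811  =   - 277605300 = - 2^2 *3^1 * 5^2*7^1*163^1 *811^1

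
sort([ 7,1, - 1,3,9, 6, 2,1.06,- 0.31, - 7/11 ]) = [ - 1,-7/11, - 0.31,1,1.06, 2,3,  6, 7,9] 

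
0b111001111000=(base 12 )2188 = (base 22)7e8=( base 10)3704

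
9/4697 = 9/4697 =0.00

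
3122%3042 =80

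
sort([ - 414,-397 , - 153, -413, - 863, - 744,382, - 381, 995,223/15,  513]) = [ - 863,-744, - 414, - 413, - 397, - 381,-153,223/15,382, 513, 995 ] 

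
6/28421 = 6/28421 = 0.00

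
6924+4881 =11805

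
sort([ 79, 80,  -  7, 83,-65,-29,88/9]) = [-65,-29, - 7, 88/9, 79,80,83] 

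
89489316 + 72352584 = 161841900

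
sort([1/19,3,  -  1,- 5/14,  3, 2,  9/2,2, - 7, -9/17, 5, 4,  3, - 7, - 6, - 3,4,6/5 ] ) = [-7, - 7, - 6 , - 3, - 1, - 9/17, - 5/14,1/19,6/5 , 2,2,  3,3,  3 , 4,4,9/2,5] 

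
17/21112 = 17/21112 = 0.00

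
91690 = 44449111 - 44357421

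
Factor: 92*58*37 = 2^3*23^1*29^1*37^1 = 197432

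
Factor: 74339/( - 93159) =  - 3^(-2 )*11^ ( - 1 )*79^1 =-79/99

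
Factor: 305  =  5^1*61^1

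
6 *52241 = 313446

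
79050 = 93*850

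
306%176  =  130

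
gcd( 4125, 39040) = 5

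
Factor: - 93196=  - 2^2*23^1*1013^1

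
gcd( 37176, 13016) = 8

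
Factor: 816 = 2^4 *3^1*17^1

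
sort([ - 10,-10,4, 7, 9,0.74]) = [ - 10, - 10 , 0.74 , 4, 7, 9 ]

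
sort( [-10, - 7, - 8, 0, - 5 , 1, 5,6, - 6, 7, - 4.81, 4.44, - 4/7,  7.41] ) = [ - 10, - 8, -7, - 6,-5, - 4.81, - 4/7,0, 1,4.44, 5, 6, 7, 7.41]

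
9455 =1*9455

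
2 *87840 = 175680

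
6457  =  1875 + 4582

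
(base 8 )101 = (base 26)2d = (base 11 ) 5A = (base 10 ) 65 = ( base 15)45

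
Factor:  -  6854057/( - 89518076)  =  2^( - 2)*7^1*47^1*83^1*251^1*2003^(-1)*11173^ ( - 1)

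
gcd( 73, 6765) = 1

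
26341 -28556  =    -  2215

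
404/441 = 404/441 = 0.92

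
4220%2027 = 166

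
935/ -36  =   - 26 + 1/36 =- 25.97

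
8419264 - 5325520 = 3093744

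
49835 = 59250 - 9415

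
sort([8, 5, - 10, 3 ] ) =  [  -  10,3, 5,8]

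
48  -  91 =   -  43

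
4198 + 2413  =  6611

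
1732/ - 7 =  - 248 + 4/7 = -247.43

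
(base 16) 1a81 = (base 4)1222001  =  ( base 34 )5tj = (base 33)67K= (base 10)6785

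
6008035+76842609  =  82850644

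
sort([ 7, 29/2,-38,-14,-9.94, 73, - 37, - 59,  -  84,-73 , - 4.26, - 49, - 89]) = [-89,-84, - 73, - 59, - 49,-38, - 37, - 14, - 9.94,-4.26, 7, 29/2 , 73]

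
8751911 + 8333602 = 17085513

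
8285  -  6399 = 1886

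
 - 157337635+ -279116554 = -436454189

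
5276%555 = 281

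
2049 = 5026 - 2977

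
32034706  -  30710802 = 1323904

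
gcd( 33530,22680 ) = 70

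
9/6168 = 3/2056 = 0.00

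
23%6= 5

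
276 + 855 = 1131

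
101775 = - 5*( - 20355 )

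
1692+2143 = 3835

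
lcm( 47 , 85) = 3995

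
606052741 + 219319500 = 825372241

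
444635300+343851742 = 788487042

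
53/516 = 53/516 = 0.10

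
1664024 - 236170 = 1427854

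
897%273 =78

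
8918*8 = 71344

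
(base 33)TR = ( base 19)2df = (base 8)1730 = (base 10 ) 984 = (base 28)174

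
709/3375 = 709/3375 = 0.21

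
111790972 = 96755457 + 15035515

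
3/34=3/34= 0.09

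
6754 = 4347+2407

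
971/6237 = 971/6237  =  0.16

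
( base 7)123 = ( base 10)66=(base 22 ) 30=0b1000010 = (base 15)46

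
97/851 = 97/851 = 0.11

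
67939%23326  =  21287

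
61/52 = 61/52=1.17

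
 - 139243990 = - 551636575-  -  412392585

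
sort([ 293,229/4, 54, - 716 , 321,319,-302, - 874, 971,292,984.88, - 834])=[ - 874 ,  -  834, - 716, - 302,54,229/4,292,  293, 319,321 , 971,984.88]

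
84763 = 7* 12109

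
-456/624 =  - 1 + 7/26= - 0.73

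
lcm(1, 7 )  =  7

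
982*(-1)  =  -982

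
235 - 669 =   -  434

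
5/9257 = 5/9257 = 0.00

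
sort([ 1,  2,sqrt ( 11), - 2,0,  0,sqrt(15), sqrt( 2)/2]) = [ - 2, 0,0,sqrt( 2)/2,1 , 2, sqrt(11 ) , sqrt( 15) ]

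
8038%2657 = 67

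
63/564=21/188 = 0.11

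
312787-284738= 28049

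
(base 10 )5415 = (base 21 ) c5i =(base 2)1010100100111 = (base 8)12447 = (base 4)1110213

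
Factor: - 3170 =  - 2^1*5^1 *317^1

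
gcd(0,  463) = 463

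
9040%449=60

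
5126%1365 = 1031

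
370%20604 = 370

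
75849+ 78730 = 154579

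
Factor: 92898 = 2^1*3^2*13^1*397^1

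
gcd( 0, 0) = 0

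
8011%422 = 415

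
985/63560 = 197/12712 = 0.02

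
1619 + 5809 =7428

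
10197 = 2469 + 7728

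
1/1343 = 1/1343= 0.00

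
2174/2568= 1087/1284 = 0.85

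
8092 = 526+7566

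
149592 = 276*542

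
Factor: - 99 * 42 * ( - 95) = 2^1*3^3*5^1 * 7^1*11^1 * 19^1 =395010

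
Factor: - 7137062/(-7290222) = 3568531/3645111= 3^( - 1)*71^1*83^ ( - 1 )*14639^( - 1)*50261^1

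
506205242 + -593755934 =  - 87550692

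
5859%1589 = 1092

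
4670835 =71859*65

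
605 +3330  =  3935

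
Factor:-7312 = -2^4*457^1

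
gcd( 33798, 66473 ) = 1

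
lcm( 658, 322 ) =15134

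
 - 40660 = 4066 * ( - 10)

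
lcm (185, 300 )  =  11100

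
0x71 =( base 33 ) 3e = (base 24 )4H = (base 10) 113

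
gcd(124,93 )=31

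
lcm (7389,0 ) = 0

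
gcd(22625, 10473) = 1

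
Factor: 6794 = 2^1*43^1*79^1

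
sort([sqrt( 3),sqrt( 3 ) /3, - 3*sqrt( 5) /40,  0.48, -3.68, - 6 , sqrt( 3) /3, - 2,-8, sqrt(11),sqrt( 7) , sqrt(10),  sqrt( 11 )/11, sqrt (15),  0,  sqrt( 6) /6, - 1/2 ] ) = [ - 8, - 6, - 3.68, - 2, - 1/2,-3*sqrt( 5) /40,0, sqrt( 11) /11,  sqrt ( 6) /6,0.48, sqrt( 3)/3, sqrt( 3) /3, sqrt (3),sqrt( 7),sqrt(10),  sqrt( 11 ) , sqrt( 15) ]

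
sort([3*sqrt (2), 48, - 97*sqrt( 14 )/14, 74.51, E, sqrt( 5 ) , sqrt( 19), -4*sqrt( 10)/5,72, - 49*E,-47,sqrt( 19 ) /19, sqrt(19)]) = [ - 49*E , - 47 , - 97*sqrt(14)/14,-4*sqrt( 10 ) /5, sqrt( 19 )/19,sqrt( 5 ),E,3*sqrt(2 ), sqrt( 19),sqrt( 19 ), 48, 72, 74.51 ]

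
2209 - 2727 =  - 518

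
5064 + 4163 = 9227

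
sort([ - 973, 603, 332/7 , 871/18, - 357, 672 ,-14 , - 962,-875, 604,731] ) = [ - 973, - 962, - 875,- 357,-14,332/7, 871/18,603, 604,672,731]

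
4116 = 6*686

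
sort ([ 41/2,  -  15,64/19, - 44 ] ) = [  -  44, - 15, 64/19,41/2 ]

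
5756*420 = 2417520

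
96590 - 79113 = 17477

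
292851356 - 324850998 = - 31999642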